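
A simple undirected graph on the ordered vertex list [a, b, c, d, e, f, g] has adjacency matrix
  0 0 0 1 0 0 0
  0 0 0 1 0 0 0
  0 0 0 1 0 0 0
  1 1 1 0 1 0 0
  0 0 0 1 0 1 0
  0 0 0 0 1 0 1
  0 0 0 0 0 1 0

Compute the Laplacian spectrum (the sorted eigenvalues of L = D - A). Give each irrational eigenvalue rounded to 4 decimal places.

[0, 0.2955, 1, 1, 1.4911, 3.1169, 5.0965]

With the vertex order [a, b, c, d, e, f, g], the degrees are [1, 1, 1, 4, 2, 2, 1], giving D = diag(1, 1, 1, 4, 2, 2, 1) and L = D - A. Since every row of L sums to 0, the all-ones vector is in the kernel and 0 is an eigenvalue. The largest eigenvalue, 5.0965, is at most the vertex count 7.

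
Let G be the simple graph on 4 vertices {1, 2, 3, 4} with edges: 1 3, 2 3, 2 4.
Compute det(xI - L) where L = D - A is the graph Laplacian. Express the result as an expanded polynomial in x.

Reading degrees in the order [1, 2, 3, 4] gives [1, 2, 2, 1]; set D = diag(1, 2, 2, 1) and form L = D - A. L has integer entries, so p(x) = det(xI - L) has integer coefficients. Expanding the determinant yields x^4 - 6x^3 + 10x^2 - 4x. The constant term is 0 because L is singular (the all-ones vector lies in its kernel). The eigenvalues sum to 6, which equals trace(L) = 2|E|.

x^4 - 6x^3 + 10x^2 - 4x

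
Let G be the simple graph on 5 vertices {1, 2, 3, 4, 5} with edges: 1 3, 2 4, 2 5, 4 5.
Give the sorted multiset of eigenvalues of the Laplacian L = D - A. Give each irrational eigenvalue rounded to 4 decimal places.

Reading degrees in the order [1, 2, 3, 4, 5] gives [1, 2, 1, 2, 2]; set D = diag(1, 2, 1, 2, 2) and form L = D - A. L is symmetric positive semidefinite, so every eigenvalue is real and nonnegative. The 2 zero eigenvalues correspond to the 2 connected components. The eigenvalues sum to 8, which equals trace(L) = 2|E|.

[0, 0, 2, 3, 3]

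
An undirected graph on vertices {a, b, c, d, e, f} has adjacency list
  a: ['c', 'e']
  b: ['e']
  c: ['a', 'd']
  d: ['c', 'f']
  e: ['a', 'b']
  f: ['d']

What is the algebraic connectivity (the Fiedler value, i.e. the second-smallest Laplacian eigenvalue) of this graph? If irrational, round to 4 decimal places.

With the vertex order [a, b, c, d, e, f], the degrees are [2, 1, 2, 2, 2, 1], giving D = diag(2, 1, 2, 2, 2, 1) and L = D - A. The smallest Laplacian eigenvalue is always 0. The next one, lambda_2 = 0.2679, measures how hard the graph is to disconnect: larger values mean better connectivity. The eigenvalues sum to 10, which equals trace(L) = 2|E|.

0.2679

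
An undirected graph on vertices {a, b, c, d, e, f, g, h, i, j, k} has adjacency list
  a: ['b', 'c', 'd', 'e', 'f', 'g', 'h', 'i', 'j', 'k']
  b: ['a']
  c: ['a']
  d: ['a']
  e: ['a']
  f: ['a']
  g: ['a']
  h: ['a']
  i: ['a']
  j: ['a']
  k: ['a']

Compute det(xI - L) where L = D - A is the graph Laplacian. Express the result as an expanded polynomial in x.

x^11 - 20x^10 + 135x^9 - 480x^8 + 1050x^7 - 1512x^6 + 1470x^5 - 960x^4 + 405x^3 - 100x^2 + 11x

With the vertex order [a, b, c, d, e, f, g, h, i, j, k], the degrees are [10, 1, 1, 1, 1, 1, 1, 1, 1, 1, 1], giving D = diag(10, 1, 1, 1, 1, 1, 1, 1, 1, 1, 1) and L = D - A. L has integer entries, so p(x) = det(xI - L) has integer coefficients. Expanding the determinant yields x^11 - 20x^10 + 135x^9 - 480x^8 + 1050x^7 - 1512x^6 + 1470x^5 - 960x^4 + 405x^3 - 100x^2 + 11x. The constant term is 0 because L is singular (the all-ones vector lies in its kernel).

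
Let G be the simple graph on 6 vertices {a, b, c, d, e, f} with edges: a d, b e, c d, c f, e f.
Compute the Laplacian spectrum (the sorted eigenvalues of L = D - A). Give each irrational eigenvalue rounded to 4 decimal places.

Reading degrees in the order [a, b, c, d, e, f] gives [1, 1, 2, 2, 2, 2]; set D = diag(1, 1, 2, 2, 2, 2) and form L = D - A. The multiplicity of 0 as a Laplacian eigenvalue equals the number of connected components. The single zero eigenvalue shows the graph is connected. The eigenvalues sum to 10, which equals trace(L) = 2|E|.

[0, 0.2679, 1, 2, 3, 3.7321]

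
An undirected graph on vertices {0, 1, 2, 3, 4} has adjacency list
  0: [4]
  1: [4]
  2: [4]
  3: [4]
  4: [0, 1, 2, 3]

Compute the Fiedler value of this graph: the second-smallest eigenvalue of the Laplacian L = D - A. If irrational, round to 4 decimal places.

Reading degrees in the order [0, 1, 2, 3, 4] gives [1, 1, 1, 1, 4]; set D = diag(1, 1, 1, 1, 4) and form L = D - A. The sorted Laplacian eigenvalues are [0, 1, 1, 1, 5]; the algebraic connectivity is the second entry, 1. There is one zero in the spectrum, matching the 1 component. The largest eigenvalue, 5, is at most the vertex count 5.

1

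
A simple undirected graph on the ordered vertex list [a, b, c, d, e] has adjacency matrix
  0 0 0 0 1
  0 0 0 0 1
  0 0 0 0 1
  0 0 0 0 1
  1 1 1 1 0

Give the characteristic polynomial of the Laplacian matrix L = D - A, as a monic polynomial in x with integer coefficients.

With the vertex order [a, b, c, d, e], the degrees are [1, 1, 1, 1, 4], giving D = diag(1, 1, 1, 1, 4) and L = D - A. The eigenvalues of L are [0, 1, 1, 1, 5]; the characteristic polynomial is the product of (x - lambda_i), which multiplies out to x^5 - 8x^4 + 18x^3 - 16x^2 + 5x. Since p(0) = det(-L) = 0, x divides p(x). There is one zero in the spectrum, matching the 1 component. The eigenvalues sum to 8, which equals trace(L) = 2|E|.

x^5 - 8x^4 + 18x^3 - 16x^2 + 5x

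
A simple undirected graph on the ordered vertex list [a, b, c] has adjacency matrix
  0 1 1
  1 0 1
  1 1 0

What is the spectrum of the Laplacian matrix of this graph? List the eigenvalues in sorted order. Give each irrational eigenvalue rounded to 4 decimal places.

Each diagonal entry of L is the vertex degree and each off-diagonal entry is -1 where an edge is present, 0 otherwise; in the order [a, b, c] the diagonal is [2, 2, 2]. L is symmetric positive semidefinite, so every eigenvalue is real and nonnegative. The single zero eigenvalue shows the graph is connected. By the matrix-tree theorem the graph has (1/3) * product of the nonzero eigenvalues = 3 spanning trees. The eigenvalues sum to 6, which equals trace(L) = 2|E|.

[0, 3, 3]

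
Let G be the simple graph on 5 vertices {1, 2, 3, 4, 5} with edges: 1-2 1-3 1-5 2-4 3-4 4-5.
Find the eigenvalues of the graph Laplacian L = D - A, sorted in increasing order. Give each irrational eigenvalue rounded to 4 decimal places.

[0, 2, 2, 3, 5]

Reading degrees in the order [1, 2, 3, 4, 5] gives [3, 2, 2, 3, 2]; set D = diag(3, 2, 2, 3, 2) and form L = D - A. Diagonalising L (or applying a numerical eigensolver to the 5x5 matrix) gives the spectrum above. The single zero eigenvalue shows the graph is connected. The eigenvalues sum to 12, which equals trace(L) = 2|E|.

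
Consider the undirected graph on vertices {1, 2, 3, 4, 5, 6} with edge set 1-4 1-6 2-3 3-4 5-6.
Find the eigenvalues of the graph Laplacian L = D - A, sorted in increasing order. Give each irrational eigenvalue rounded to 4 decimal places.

[0, 0.2679, 1, 2, 3, 3.7321]

Each diagonal entry of L is the vertex degree and each off-diagonal entry is -1 where an edge is present, 0 otherwise; in the order [1, 2, 3, 4, 5, 6] the diagonal is [2, 1, 2, 2, 1, 2]. The multiplicity of 0 as a Laplacian eigenvalue equals the number of connected components. The single zero eigenvalue shows the graph is connected.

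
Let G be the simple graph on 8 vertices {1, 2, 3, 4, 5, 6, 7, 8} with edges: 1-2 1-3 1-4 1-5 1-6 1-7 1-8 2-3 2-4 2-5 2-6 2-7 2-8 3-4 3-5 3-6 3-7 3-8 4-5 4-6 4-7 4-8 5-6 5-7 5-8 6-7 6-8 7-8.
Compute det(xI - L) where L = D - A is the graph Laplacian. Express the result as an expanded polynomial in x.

x^8 - 56x^7 + 1344x^6 - 17920x^5 + 143360x^4 - 688128x^3 + 1835008x^2 - 2097152x

With the vertex order [1, 2, 3, 4, 5, 6, 7, 8], the degrees are [7, 7, 7, 7, 7, 7, 7, 7], giving D = diag(7, 7, 7, 7, 7, 7, 7, 7) and L = D - A. The eigenvalues of L are [0, 8, 8, 8, 8, 8, 8, 8]; the characteristic polynomial is the product of (x - lambda_i), which multiplies out to x^8 - 56x^7 + 1344x^6 - 17920x^5 + 143360x^4 - 688128x^3 + 1835008x^2 - 2097152x. The coefficient of x^7 equals -trace(L) = -56, matching the sum of degrees. By the matrix-tree theorem the graph has (1/8) * product of the nonzero eigenvalues = 262144 spanning trees. The eigenvalues sum to 56, which equals trace(L) = 2|E|.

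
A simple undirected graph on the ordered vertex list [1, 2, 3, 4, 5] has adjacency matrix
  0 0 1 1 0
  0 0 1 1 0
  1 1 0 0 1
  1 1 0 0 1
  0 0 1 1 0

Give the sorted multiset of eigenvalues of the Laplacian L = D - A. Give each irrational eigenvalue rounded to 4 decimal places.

[0, 2, 2, 3, 5]

Reading degrees in the order [1, 2, 3, 4, 5] gives [2, 2, 3, 3, 2]; set D = diag(2, 2, 3, 3, 2) and form L = D - A. Since every row of L sums to 0, the all-ones vector is in the kernel and 0 is an eigenvalue. The single zero eigenvalue shows the graph is connected. The largest eigenvalue, 5, is at most the vertex count 5.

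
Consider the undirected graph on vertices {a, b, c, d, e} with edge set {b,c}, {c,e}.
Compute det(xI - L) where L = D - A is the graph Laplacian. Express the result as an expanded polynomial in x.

x^5 - 4x^4 + 3x^3

With the vertex order [a, b, c, d, e], the degrees are [0, 1, 2, 0, 1], giving D = diag(0, 1, 2, 0, 1) and L = D - A. The eigenvalues of L are [0, 0, 0, 1, 3]; the characteristic polynomial is the product of (x - lambda_i), which multiplies out to x^5 - 4x^4 + 3x^3. Since p(0) = det(-L) = 0, x divides p(x). The largest eigenvalue, 3, is at most the vertex count 5. The eigenvalues sum to 4, which equals trace(L) = 2|E|.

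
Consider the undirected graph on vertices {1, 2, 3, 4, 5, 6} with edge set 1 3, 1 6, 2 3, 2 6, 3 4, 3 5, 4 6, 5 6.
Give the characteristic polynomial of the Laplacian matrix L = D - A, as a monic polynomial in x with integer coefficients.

Reading degrees in the order [1, 2, 3, 4, 5, 6] gives [2, 2, 4, 2, 2, 4]; set D = diag(2, 2, 4, 2, 2, 4) and form L = D - A. L has integer entries, so p(x) = det(xI - L) has integer coefficients. Expanding the determinant yields x^6 - 16x^5 + 96x^4 - 272x^3 + 368x^2 - 192x. The constant term is 0 because L is singular (the all-ones vector lies in its kernel). The largest eigenvalue, 6, is at most the vertex count 6. The eigenvalues sum to 16, which equals trace(L) = 2|E|.

x^6 - 16x^5 + 96x^4 - 272x^3 + 368x^2 - 192x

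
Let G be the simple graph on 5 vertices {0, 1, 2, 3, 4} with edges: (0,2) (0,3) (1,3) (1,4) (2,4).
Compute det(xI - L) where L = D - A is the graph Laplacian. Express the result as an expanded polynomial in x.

x^5 - 10x^4 + 35x^3 - 50x^2 + 25x

Reading degrees in the order [0, 1, 2, 3, 4] gives [2, 2, 2, 2, 2]; set D = diag(2, 2, 2, 2, 2) and form L = D - A. Computing det(xI - L) by cofactor expansion (or equivalently via sum-over-permutations) gives x^5 - 10x^4 + 35x^3 - 50x^2 + 25x. The constant term is 0 because L is singular (the all-ones vector lies in its kernel). There is one zero in the spectrum, matching the 1 component.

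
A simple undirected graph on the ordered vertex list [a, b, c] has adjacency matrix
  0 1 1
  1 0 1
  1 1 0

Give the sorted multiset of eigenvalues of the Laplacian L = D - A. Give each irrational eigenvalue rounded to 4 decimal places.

Each diagonal entry of L is the vertex degree and each off-diagonal entry is -1 where an edge is present, 0 otherwise; in the order [a, b, c] the diagonal is [2, 2, 2]. L is symmetric positive semidefinite, so every eigenvalue is real and nonnegative. The single zero eigenvalue shows the graph is connected.

[0, 3, 3]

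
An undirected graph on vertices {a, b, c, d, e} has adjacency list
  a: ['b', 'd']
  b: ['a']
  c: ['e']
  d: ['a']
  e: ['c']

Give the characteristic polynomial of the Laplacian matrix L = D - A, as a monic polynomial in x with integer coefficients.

Each diagonal entry of L is the vertex degree and each off-diagonal entry is -1 where an edge is present, 0 otherwise; in the order [a, b, c, d, e] the diagonal is [2, 1, 1, 1, 1]. The eigenvalues of L are [0, 0, 1, 2, 3]; the characteristic polynomial is the product of (x - lambda_i), which multiplies out to x^5 - 6x^4 + 11x^3 - 6x^2. Since p(0) = det(-L) = 0, x divides p(x).

x^5 - 6x^4 + 11x^3 - 6x^2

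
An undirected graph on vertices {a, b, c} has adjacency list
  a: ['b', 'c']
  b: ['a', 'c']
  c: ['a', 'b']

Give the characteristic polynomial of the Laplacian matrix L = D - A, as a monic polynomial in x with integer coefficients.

x^3 - 6x^2 + 9x

With the vertex order [a, b, c], the degrees are [2, 2, 2], giving D = diag(2, 2, 2) and L = D - A. The eigenvalues of L are [0, 3, 3]; the characteristic polynomial is the product of (x - lambda_i), which multiplies out to x^3 - 6x^2 + 9x. Since p(0) = det(-L) = 0, x divides p(x). There is one zero in the spectrum, matching the 1 component. By the matrix-tree theorem the graph has (1/3) * product of the nonzero eigenvalues = 3 spanning trees.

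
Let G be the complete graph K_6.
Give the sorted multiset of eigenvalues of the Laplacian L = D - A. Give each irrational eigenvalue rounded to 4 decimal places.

[0, 6, 6, 6, 6, 6]

The graph has 6 vertices and degree multiset [5, 5, 5, 5, 5, 5]; D is the diagonal matrix of degrees and L = D - A. L is symmetric positive semidefinite, so every eigenvalue is real and nonnegative. The eigenvalues sum to 30, which equals trace(L) = 2|E|.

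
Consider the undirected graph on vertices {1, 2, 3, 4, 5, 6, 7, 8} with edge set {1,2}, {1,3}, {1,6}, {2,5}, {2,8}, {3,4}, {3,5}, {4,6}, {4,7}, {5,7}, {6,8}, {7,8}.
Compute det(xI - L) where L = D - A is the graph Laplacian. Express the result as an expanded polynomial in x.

Reading degrees in the order [1, 2, 3, 4, 5, 6, 7, 8] gives [3, 3, 3, 3, 3, 3, 3, 3]; set D = diag(3, 3, 3, 3, 3, 3, 3, 3) and form L = D - A. Computing det(xI - L) by cofactor expansion (or equivalently via sum-over-permutations) gives x^8 - 24x^7 + 240x^6 - 1296x^5 + 4080x^4 - 7488x^3 + 7424x^2 - 3072x. The coefficient of x^7 equals -trace(L) = -24, matching the sum of degrees. The eigenvalues sum to 24, which equals trace(L) = 2|E|. The largest eigenvalue, 6, is at most the vertex count 8.

x^8 - 24x^7 + 240x^6 - 1296x^5 + 4080x^4 - 7488x^3 + 7424x^2 - 3072x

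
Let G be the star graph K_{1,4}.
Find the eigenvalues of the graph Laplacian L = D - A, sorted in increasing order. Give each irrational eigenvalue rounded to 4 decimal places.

[0, 1, 1, 1, 5]

The graph has 5 vertices and degree multiset [4, 1, 1, 1, 1]; D is the diagonal matrix of degrees and L = D - A. Diagonalising L (or applying a numerical eigensolver to the 5x5 matrix) gives the spectrum above. By the matrix-tree theorem the graph has (1/5) * product of the nonzero eigenvalues = 1 spanning tree.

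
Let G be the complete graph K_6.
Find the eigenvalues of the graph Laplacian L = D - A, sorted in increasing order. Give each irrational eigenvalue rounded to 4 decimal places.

The graph has 6 vertices and degree multiset [5, 5, 5, 5, 5, 5]; D is the diagonal matrix of degrees and L = D - A. Since every row of L sums to 0, the all-ones vector is in the kernel and 0 is an eigenvalue. The eigenvalues sum to 30, which equals trace(L) = 2|E|.

[0, 6, 6, 6, 6, 6]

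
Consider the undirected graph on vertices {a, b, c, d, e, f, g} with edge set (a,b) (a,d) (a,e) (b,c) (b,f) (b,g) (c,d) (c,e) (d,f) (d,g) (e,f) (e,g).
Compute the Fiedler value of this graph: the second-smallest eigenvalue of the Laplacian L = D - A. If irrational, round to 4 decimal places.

Each diagonal entry of L is the vertex degree and each off-diagonal entry is -1 where an edge is present, 0 otherwise; in the order [a, b, c, d, e, f, g] the diagonal is [3, 4, 3, 4, 4, 3, 3]. Computing the eigenvalues of L and sorting gives [0, 3, 3, 3, 4, 4, 7]. The Fiedler value lambda_2 = 3 is strictly positive, so the graph is connected. By the matrix-tree theorem the graph has (1/7) * product of the nonzero eigenvalues = 432 spanning trees.

3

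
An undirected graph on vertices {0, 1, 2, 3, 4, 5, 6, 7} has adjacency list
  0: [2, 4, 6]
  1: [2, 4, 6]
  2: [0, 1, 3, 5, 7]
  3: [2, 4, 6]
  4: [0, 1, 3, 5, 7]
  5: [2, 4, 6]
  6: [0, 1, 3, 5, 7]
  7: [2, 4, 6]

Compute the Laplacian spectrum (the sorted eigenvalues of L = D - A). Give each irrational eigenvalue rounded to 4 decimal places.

With the vertex order [0, 1, 2, 3, 4, 5, 6, 7], the degrees are [3, 3, 5, 3, 5, 3, 5, 3], giving D = diag(3, 3, 5, 3, 5, 3, 5, 3) and L = D - A. Since every row of L sums to 0, the all-ones vector is in the kernel and 0 is an eigenvalue. The eigenvalues sum to 30, which equals trace(L) = 2|E|.

[0, 3, 3, 3, 3, 5, 5, 8]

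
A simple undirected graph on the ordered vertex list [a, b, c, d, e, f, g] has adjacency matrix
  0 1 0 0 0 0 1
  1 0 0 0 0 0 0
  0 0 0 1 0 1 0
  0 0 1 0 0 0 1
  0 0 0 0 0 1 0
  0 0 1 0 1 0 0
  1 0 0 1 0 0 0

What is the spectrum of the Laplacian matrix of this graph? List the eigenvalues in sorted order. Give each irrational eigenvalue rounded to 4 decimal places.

[0, 0.1981, 0.7530, 1.5550, 2.4450, 3.2470, 3.8019]

Reading degrees in the order [a, b, c, d, e, f, g] gives [2, 1, 2, 2, 1, 2, 2]; set D = diag(2, 1, 2, 2, 1, 2, 2) and form L = D - A. Diagonalising L (or applying a numerical eigensolver to the 7x7 matrix) gives the spectrum above. The single zero eigenvalue shows the graph is connected. By the matrix-tree theorem the graph has (1/7) * product of the nonzero eigenvalues = 1 spanning tree.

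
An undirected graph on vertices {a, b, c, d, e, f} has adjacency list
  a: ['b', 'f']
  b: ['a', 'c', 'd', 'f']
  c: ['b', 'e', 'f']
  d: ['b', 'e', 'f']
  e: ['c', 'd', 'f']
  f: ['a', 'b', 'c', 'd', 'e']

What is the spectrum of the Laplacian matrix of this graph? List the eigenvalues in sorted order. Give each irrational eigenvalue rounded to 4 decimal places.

[0, 1.8299, 3, 3.6889, 5.4812, 6]

Each diagonal entry of L is the vertex degree and each off-diagonal entry is -1 where an edge is present, 0 otherwise; in the order [a, b, c, d, e, f] the diagonal is [2, 4, 3, 3, 3, 5]. The multiplicity of 0 as a Laplacian eigenvalue equals the number of connected components. The single zero eigenvalue shows the graph is connected. The eigenvalues sum to 20, which equals trace(L) = 2|E|. By the matrix-tree theorem the graph has (1/6) * product of the nonzero eigenvalues = 111 spanning trees.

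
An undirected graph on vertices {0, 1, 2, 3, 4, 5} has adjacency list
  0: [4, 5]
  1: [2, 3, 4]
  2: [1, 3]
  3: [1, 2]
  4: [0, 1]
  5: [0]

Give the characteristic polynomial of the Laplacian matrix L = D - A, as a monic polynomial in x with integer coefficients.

x^6 - 12x^5 + 53x^4 - 104x^3 + 84x^2 - 18x

With the vertex order [0, 1, 2, 3, 4, 5], the degrees are [2, 3, 2, 2, 2, 1], giving D = diag(2, 3, 2, 2, 2, 1) and L = D - A. Computing det(xI - L) by cofactor expansion (or equivalently via sum-over-permutations) gives x^6 - 12x^5 + 53x^4 - 104x^3 + 84x^2 - 18x. The coefficient of x^5 equals -trace(L) = -12, matching the sum of degrees.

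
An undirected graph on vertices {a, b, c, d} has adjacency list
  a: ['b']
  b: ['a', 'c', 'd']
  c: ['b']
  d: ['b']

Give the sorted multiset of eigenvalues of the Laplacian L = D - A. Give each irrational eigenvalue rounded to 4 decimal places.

Reading degrees in the order [a, b, c, d] gives [1, 3, 1, 1]; set D = diag(1, 3, 1, 1) and form L = D - A. Since every row of L sums to 0, the all-ones vector is in the kernel and 0 is an eigenvalue. The single zero eigenvalue shows the graph is connected. By the matrix-tree theorem the graph has (1/4) * product of the nonzero eigenvalues = 1 spanning tree. The largest eigenvalue, 4, is at most the vertex count 4.

[0, 1, 1, 4]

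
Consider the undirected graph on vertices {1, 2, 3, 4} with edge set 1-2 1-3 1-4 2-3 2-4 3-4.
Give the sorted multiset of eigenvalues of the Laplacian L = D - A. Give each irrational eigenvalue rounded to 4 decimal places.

[0, 4, 4, 4]

With the vertex order [1, 2, 3, 4], the degrees are [3, 3, 3, 3], giving D = diag(3, 3, 3, 3) and L = D - A. L is symmetric positive semidefinite, so every eigenvalue is real and nonnegative. The largest eigenvalue, 4, is at most the vertex count 4. There is one zero in the spectrum, matching the 1 component.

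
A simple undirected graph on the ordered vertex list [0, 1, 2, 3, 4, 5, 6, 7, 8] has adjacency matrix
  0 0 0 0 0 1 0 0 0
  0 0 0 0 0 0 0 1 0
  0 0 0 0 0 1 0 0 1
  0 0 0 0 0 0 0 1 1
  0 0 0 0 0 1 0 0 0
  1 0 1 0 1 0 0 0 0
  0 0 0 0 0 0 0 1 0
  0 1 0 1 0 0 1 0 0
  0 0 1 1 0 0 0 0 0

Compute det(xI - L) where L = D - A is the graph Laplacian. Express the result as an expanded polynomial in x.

Each diagonal entry of L is the vertex degree and each off-diagonal entry is -1 where an edge is present, 0 otherwise; in the order [0, 1, 2, 3, 4, 5, 6, 7, 8] the diagonal is [1, 1, 2, 2, 1, 3, 1, 3, 2]. L has integer entries, so p(x) = det(xI - L) has integer coefficients. Expanding the determinant yields x^9 - 16x^8 + 103x^7 - 344x^6 + 644x^5 - 684x^4 + 395x^3 - 108x^2 + 9x. Since p(0) = det(-L) = 0, x divides p(x). There is one zero in the spectrum, matching the 1 component. The eigenvalues sum to 16, which equals trace(L) = 2|E|.

x^9 - 16x^8 + 103x^7 - 344x^6 + 644x^5 - 684x^4 + 395x^3 - 108x^2 + 9x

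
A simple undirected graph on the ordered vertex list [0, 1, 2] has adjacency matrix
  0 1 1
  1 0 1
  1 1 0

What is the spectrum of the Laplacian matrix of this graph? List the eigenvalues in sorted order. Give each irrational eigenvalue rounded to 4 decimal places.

With the vertex order [0, 1, 2], the degrees are [2, 2, 2], giving D = diag(2, 2, 2) and L = D - A. The multiplicity of 0 as a Laplacian eigenvalue equals the number of connected components. The single zero eigenvalue shows the graph is connected. There is one zero in the spectrum, matching the 1 component. The eigenvalues sum to 6, which equals trace(L) = 2|E|.

[0, 3, 3]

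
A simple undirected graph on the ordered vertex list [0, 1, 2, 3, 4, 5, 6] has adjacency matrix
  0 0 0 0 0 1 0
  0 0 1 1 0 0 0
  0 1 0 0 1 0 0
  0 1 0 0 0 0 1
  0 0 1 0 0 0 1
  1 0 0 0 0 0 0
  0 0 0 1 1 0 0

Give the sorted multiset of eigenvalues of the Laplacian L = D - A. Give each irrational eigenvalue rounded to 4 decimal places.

Reading degrees in the order [0, 1, 2, 3, 4, 5, 6] gives [1, 2, 2, 2, 2, 1, 2]; set D = diag(1, 2, 2, 2, 2, 1, 2) and form L = D - A. L is symmetric positive semidefinite, so every eigenvalue is real and nonnegative. The 2 zero eigenvalues correspond to the 2 connected components. The largest eigenvalue, 3.6180, is at most the vertex count 7. There are 2 zeros in the spectrum, matching the 2 components.

[0, 0, 1.3820, 1.3820, 2, 3.6180, 3.6180]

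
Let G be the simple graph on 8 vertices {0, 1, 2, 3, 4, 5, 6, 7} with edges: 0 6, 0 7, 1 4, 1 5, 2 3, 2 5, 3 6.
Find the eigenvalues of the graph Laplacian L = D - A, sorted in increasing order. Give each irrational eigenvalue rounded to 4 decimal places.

[0, 0.1522, 0.5858, 1.2346, 2, 2.7654, 3.4142, 3.8478]

Reading degrees in the order [0, 1, 2, 3, 4, 5, 6, 7] gives [2, 2, 2, 2, 1, 2, 2, 1]; set D = diag(2, 2, 2, 2, 1, 2, 2, 1) and form L = D - A. The multiplicity of 0 as a Laplacian eigenvalue equals the number of connected components. The largest eigenvalue, 3.8478, is at most the vertex count 8.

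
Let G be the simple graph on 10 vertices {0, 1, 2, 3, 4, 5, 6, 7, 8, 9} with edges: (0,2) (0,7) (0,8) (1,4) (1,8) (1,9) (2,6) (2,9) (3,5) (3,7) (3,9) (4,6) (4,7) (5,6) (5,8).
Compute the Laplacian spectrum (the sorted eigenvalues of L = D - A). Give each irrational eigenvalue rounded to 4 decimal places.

[0, 2, 2, 2, 2, 2, 5, 5, 5, 5]

Reading degrees in the order [0, 1, 2, 3, 4, 5, 6, 7, 8, 9] gives [3, 3, 3, 3, 3, 3, 3, 3, 3, 3]; set D = diag(3, 3, 3, 3, 3, 3, 3, 3, 3, 3) and form L = D - A. The multiplicity of 0 as a Laplacian eigenvalue equals the number of connected components. The single zero eigenvalue shows the graph is connected. There is one zero in the spectrum, matching the 1 component.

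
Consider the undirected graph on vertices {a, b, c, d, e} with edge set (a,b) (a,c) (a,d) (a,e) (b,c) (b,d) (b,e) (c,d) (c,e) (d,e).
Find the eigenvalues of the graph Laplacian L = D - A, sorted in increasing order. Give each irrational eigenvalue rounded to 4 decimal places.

With the vertex order [a, b, c, d, e], the degrees are [4, 4, 4, 4, 4], giving D = diag(4, 4, 4, 4, 4) and L = D - A. The multiplicity of 0 as a Laplacian eigenvalue equals the number of connected components. The single zero eigenvalue shows the graph is connected. The largest eigenvalue, 5, is at most the vertex count 5.

[0, 5, 5, 5, 5]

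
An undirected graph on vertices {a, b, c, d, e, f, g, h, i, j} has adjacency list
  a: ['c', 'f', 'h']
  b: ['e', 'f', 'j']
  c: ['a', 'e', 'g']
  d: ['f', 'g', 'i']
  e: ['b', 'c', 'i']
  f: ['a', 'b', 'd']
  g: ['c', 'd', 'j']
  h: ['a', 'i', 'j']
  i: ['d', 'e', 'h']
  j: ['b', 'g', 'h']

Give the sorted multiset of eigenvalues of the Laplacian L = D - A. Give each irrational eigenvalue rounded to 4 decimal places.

[0, 2, 2, 2, 2, 2, 5, 5, 5, 5]

Each diagonal entry of L is the vertex degree and each off-diagonal entry is -1 where an edge is present, 0 otherwise; in the order [a, b, c, d, e, f, g, h, i, j] the diagonal is [3, 3, 3, 3, 3, 3, 3, 3, 3, 3]. The multiplicity of 0 as a Laplacian eigenvalue equals the number of connected components. The single zero eigenvalue shows the graph is connected. There is one zero in the spectrum, matching the 1 component.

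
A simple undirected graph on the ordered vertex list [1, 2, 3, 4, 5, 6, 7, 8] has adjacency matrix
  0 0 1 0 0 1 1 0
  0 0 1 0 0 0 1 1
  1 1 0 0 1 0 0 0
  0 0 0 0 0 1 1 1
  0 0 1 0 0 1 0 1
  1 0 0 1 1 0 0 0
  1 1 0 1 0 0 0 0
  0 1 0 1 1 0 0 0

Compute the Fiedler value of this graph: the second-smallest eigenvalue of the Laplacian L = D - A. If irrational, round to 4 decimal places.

2

Reading degrees in the order [1, 2, 3, 4, 5, 6, 7, 8] gives [3, 3, 3, 3, 3, 3, 3, 3]; set D = diag(3, 3, 3, 3, 3, 3, 3, 3) and form L = D - A. The smallest Laplacian eigenvalue is always 0. The next one, lambda_2 = 2, measures how hard the graph is to disconnect: larger values mean better connectivity. By the matrix-tree theorem the graph has (1/8) * product of the nonzero eigenvalues = 384 spanning trees. The eigenvalues sum to 24, which equals trace(L) = 2|E|.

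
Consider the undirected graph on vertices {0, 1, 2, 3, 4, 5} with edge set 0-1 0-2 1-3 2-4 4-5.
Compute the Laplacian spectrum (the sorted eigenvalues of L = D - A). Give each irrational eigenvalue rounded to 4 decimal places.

[0, 0.2679, 1, 2, 3, 3.7321]

Reading degrees in the order [0, 1, 2, 3, 4, 5] gives [2, 2, 2, 1, 2, 1]; set D = diag(2, 2, 2, 1, 2, 1) and form L = D - A. Diagonalising L (or applying a numerical eigensolver to the 6x6 matrix) gives the spectrum above. The eigenvalues sum to 10, which equals trace(L) = 2|E|.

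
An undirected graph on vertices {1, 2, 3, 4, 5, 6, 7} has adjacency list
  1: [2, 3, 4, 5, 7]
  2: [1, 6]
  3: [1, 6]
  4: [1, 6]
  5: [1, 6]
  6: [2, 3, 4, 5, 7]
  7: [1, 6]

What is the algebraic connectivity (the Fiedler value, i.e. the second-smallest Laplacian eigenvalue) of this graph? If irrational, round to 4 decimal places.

Each diagonal entry of L is the vertex degree and each off-diagonal entry is -1 where an edge is present, 0 otherwise; in the order [1, 2, 3, 4, 5, 6, 7] the diagonal is [5, 2, 2, 2, 2, 5, 2]. The sorted Laplacian eigenvalues are [0, 2, 2, 2, 2, 5, 7]; the algebraic connectivity is the second entry, 2. The eigenvalues sum to 20, which equals trace(L) = 2|E|.

2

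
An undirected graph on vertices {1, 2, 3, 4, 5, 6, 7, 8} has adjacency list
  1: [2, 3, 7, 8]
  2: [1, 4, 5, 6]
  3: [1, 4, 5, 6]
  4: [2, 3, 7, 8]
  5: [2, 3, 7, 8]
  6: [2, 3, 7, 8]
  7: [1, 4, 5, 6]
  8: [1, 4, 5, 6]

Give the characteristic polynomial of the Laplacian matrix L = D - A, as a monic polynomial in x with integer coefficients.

x^8 - 32x^7 + 432x^6 - 3200x^5 + 14080x^4 - 36864x^3 + 53248x^2 - 32768x

Each diagonal entry of L is the vertex degree and each off-diagonal entry is -1 where an edge is present, 0 otherwise; in the order [1, 2, 3, 4, 5, 6, 7, 8] the diagonal is [4, 4, 4, 4, 4, 4, 4, 4]. L has integer entries, so p(x) = det(xI - L) has integer coefficients. Expanding the determinant yields x^8 - 32x^7 + 432x^6 - 3200x^5 + 14080x^4 - 36864x^3 + 53248x^2 - 32768x. The constant term is 0 because L is singular (the all-ones vector lies in its kernel). The eigenvalues sum to 32, which equals trace(L) = 2|E|.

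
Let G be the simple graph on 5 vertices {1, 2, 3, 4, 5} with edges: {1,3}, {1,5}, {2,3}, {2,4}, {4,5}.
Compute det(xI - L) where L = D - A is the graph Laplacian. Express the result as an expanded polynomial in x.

x^5 - 10x^4 + 35x^3 - 50x^2 + 25x

Each diagonal entry of L is the vertex degree and each off-diagonal entry is -1 where an edge is present, 0 otherwise; in the order [1, 2, 3, 4, 5] the diagonal is [2, 2, 2, 2, 2]. L has integer entries, so p(x) = det(xI - L) has integer coefficients. Expanding the determinant yields x^5 - 10x^4 + 35x^3 - 50x^2 + 25x. Since p(0) = det(-L) = 0, x divides p(x).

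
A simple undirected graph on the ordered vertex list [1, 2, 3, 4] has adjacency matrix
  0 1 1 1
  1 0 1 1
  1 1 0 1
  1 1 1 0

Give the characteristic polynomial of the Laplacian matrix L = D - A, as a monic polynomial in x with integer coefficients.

With the vertex order [1, 2, 3, 4], the degrees are [3, 3, 3, 3], giving D = diag(3, 3, 3, 3) and L = D - A. Computing det(xI - L) by cofactor expansion (or equivalently via sum-over-permutations) gives x^4 - 12x^3 + 48x^2 - 64x. Since p(0) = det(-L) = 0, x divides p(x). There is one zero in the spectrum, matching the 1 component. The eigenvalues sum to 12, which equals trace(L) = 2|E|.

x^4 - 12x^3 + 48x^2 - 64x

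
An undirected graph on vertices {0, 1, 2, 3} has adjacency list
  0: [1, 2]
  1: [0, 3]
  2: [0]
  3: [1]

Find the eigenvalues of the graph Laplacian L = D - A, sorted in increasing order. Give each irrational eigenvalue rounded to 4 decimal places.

[0, 0.5858, 2, 3.4142]

With the vertex order [0, 1, 2, 3], the degrees are [2, 2, 1, 1], giving D = diag(2, 2, 1, 1) and L = D - A. Diagonalising L (or applying a numerical eigensolver to the 4x4 matrix) gives the spectrum above. The single zero eigenvalue shows the graph is connected. The eigenvalues sum to 6, which equals trace(L) = 2|E|.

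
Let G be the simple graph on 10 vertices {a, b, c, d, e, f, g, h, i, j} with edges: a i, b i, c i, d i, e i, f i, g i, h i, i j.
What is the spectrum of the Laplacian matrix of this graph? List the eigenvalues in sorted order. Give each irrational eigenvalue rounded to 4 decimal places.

With the vertex order [a, b, c, d, e, f, g, h, i, j], the degrees are [1, 1, 1, 1, 1, 1, 1, 1, 9, 1], giving D = diag(1, 1, 1, 1, 1, 1, 1, 1, 9, 1) and L = D - A. L is symmetric positive semidefinite, so every eigenvalue is real and nonnegative. The single zero eigenvalue shows the graph is connected. There is one zero in the spectrum, matching the 1 component.

[0, 1, 1, 1, 1, 1, 1, 1, 1, 10]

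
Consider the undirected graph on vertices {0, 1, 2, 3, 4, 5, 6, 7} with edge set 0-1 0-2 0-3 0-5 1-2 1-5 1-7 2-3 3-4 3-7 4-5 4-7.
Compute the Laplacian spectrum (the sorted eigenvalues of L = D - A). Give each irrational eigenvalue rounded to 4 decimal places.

[0, 0, 2.0681, 2.5858, 3.4824, 4.5176, 5.4142, 5.9319]

With the vertex order [0, 1, 2, 3, 4, 5, 6, 7], the degrees are [4, 4, 3, 4, 3, 3, 0, 3], giving D = diag(4, 4, 3, 4, 3, 3, 0, 3) and L = D - A. The multiplicity of 0 as a Laplacian eigenvalue equals the number of connected components. The 2 zero eigenvalues correspond to the 2 connected components.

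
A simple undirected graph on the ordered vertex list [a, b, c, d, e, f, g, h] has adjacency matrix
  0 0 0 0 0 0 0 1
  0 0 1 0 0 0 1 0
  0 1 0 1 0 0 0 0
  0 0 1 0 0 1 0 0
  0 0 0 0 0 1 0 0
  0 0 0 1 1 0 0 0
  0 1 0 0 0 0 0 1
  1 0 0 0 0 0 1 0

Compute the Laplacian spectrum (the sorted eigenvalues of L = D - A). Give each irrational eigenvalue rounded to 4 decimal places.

Each diagonal entry of L is the vertex degree and each off-diagonal entry is -1 where an edge is present, 0 otherwise; in the order [a, b, c, d, e, f, g, h] the diagonal is [1, 2, 2, 2, 1, 2, 2, 2]. Diagonalising L (or applying a numerical eigensolver to the 8x8 matrix) gives the spectrum above.

[0, 0.1522, 0.5858, 1.2346, 2, 2.7654, 3.4142, 3.8478]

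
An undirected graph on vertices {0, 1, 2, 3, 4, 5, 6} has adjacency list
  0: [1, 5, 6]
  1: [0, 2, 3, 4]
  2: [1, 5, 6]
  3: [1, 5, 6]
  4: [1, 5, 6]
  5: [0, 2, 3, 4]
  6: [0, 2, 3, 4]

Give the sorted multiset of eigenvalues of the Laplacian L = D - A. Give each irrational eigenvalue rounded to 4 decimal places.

Reading degrees in the order [0, 1, 2, 3, 4, 5, 6] gives [3, 4, 3, 3, 3, 4, 4]; set D = diag(3, 4, 3, 3, 3, 4, 4) and form L = D - A. Since every row of L sums to 0, the all-ones vector is in the kernel and 0 is an eigenvalue. The single zero eigenvalue shows the graph is connected. The largest eigenvalue, 7, is at most the vertex count 7. There is one zero in the spectrum, matching the 1 component.

[0, 3, 3, 3, 4, 4, 7]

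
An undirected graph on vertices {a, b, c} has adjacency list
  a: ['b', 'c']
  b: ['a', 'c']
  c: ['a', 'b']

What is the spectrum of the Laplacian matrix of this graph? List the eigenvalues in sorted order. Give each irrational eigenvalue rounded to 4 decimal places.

Each diagonal entry of L is the vertex degree and each off-diagonal entry is -1 where an edge is present, 0 otherwise; in the order [a, b, c] the diagonal is [2, 2, 2]. L is symmetric positive semidefinite, so every eigenvalue is real and nonnegative. The eigenvalues sum to 6, which equals trace(L) = 2|E|. By the matrix-tree theorem the graph has (1/3) * product of the nonzero eigenvalues = 3 spanning trees.

[0, 3, 3]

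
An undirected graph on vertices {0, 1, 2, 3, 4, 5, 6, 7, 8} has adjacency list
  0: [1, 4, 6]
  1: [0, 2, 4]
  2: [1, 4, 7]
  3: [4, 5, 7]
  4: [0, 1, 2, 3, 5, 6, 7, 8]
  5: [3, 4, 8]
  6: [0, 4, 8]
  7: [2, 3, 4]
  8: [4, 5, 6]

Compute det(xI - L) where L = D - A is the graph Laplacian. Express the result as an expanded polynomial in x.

x^9 - 32x^8 + 428x^7 - 3136x^6 + 13786x^5 - 37232x^4 + 60276x^3 - 53424x^2 + 19845x

Reading degrees in the order [0, 1, 2, 3, 4, 5, 6, 7, 8] gives [3, 3, 3, 3, 8, 3, 3, 3, 3]; set D = diag(3, 3, 3, 3, 8, 3, 3, 3, 3) and form L = D - A. L has integer entries, so p(x) = det(xI - L) has integer coefficients. Expanding the determinant yields x^9 - 32x^8 + 428x^7 - 3136x^6 + 13786x^5 - 37232x^4 + 60276x^3 - 53424x^2 + 19845x. The constant term is 0 because L is singular (the all-ones vector lies in its kernel).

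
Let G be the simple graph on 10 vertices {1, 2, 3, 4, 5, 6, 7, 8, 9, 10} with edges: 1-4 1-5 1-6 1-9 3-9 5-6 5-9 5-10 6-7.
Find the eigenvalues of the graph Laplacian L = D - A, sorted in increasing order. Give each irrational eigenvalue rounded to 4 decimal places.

[0, 0, 0, 0.5858, 0.7639, 0.7639, 2, 3.4142, 5.2361, 5.2361]

Reading degrees in the order [1, 2, 3, 4, 5, 6, 7, 8, 9, 10] gives [4, 0, 1, 1, 4, 3, 1, 0, 3, 1]; set D = diag(4, 0, 1, 1, 4, 3, 1, 0, 3, 1) and form L = D - A. Since every row of L sums to 0, the all-ones vector is in the kernel and 0 is an eigenvalue. The 3 zero eigenvalues correspond to the 3 connected components. The largest eigenvalue, 5.2361, is at most the vertex count 10.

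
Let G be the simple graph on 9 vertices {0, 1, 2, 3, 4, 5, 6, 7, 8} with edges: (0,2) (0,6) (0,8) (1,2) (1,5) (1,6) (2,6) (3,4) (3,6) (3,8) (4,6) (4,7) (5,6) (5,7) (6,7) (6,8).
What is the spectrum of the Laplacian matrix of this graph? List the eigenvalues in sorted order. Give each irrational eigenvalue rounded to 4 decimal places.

Reading degrees in the order [0, 1, 2, 3, 4, 5, 6, 7, 8] gives [3, 3, 3, 3, 3, 3, 8, 3, 3]; set D = diag(3, 3, 3, 3, 3, 3, 8, 3, 3) and form L = D - A. The multiplicity of 0 as a Laplacian eigenvalue equals the number of connected components. The single zero eigenvalue shows the graph is connected. By the matrix-tree theorem the graph has (1/9) * product of the nonzero eigenvalues = 2205 spanning trees.

[0, 1.5858, 1.5858, 3, 3, 4.4142, 4.4142, 5, 9]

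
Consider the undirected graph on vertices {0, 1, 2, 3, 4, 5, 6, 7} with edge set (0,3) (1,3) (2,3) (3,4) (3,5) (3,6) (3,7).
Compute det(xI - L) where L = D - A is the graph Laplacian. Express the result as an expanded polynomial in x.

x^8 - 14x^7 + 63x^6 - 140x^5 + 175x^4 - 126x^3 + 49x^2 - 8x

Each diagonal entry of L is the vertex degree and each off-diagonal entry is -1 where an edge is present, 0 otherwise; in the order [0, 1, 2, 3, 4, 5, 6, 7] the diagonal is [1, 1, 1, 7, 1, 1, 1, 1]. Computing det(xI - L) by cofactor expansion (or equivalently via sum-over-permutations) gives x^8 - 14x^7 + 63x^6 - 140x^5 + 175x^4 - 126x^3 + 49x^2 - 8x. Since p(0) = det(-L) = 0, x divides p(x).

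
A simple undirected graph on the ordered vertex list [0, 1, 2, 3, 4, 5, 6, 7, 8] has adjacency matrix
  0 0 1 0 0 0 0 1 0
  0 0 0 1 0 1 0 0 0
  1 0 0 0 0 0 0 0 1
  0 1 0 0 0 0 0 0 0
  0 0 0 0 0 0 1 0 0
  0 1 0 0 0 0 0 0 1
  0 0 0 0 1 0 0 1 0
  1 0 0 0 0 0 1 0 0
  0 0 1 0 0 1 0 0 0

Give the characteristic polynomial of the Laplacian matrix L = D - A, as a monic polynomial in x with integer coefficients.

x^9 - 16x^8 + 105x^7 - 364x^6 + 715x^5 - 792x^4 + 462x^3 - 120x^2 + 9x

With the vertex order [0, 1, 2, 3, 4, 5, 6, 7, 8], the degrees are [2, 2, 2, 1, 1, 2, 2, 2, 2], giving D = diag(2, 2, 2, 1, 1, 2, 2, 2, 2) and L = D - A. Computing det(xI - L) by cofactor expansion (or equivalently via sum-over-permutations) gives x^9 - 16x^8 + 105x^7 - 364x^6 + 715x^5 - 792x^4 + 462x^3 - 120x^2 + 9x. The constant term is 0 because L is singular (the all-ones vector lies in its kernel). The eigenvalues sum to 16, which equals trace(L) = 2|E|. The largest eigenvalue, 3.8794, is at most the vertex count 9.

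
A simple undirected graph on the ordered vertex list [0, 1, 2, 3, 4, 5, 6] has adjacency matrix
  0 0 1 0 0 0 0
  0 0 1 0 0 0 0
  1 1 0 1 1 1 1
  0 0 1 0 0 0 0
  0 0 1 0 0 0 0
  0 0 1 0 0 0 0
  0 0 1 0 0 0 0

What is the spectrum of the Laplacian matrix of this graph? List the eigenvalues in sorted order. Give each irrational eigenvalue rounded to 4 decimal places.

Reading degrees in the order [0, 1, 2, 3, 4, 5, 6] gives [1, 1, 6, 1, 1, 1, 1]; set D = diag(1, 1, 6, 1, 1, 1, 1) and form L = D - A. Diagonalising L (or applying a numerical eigensolver to the 7x7 matrix) gives the spectrum above. The single zero eigenvalue shows the graph is connected. The largest eigenvalue, 7, is at most the vertex count 7. There is one zero in the spectrum, matching the 1 component.

[0, 1, 1, 1, 1, 1, 7]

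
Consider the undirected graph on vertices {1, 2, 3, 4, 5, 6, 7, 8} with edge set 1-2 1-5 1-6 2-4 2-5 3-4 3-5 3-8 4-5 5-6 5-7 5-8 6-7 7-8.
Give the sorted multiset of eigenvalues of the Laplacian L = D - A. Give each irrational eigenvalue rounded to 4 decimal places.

Each diagonal entry of L is the vertex degree and each off-diagonal entry is -1 where an edge is present, 0 otherwise; in the order [1, 2, 3, 4, 5, 6, 7, 8] the diagonal is [3, 3, 3, 3, 7, 3, 3, 3]. Since every row of L sums to 0, the all-ones vector is in the kernel and 0 is an eigenvalue. There is one zero in the spectrum, matching the 1 component.

[0, 1.7530, 1.7530, 3.4450, 3.4450, 4.8019, 4.8019, 8]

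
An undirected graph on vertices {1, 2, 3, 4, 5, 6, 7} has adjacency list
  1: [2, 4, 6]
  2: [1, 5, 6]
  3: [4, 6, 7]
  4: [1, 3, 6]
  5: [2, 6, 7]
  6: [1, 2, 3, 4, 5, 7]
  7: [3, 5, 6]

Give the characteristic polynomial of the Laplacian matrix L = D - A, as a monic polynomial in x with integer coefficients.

x^7 - 24x^6 + 231x^5 - 1140x^4 + 3036x^3 - 4128x^2 + 2240x

With the vertex order [1, 2, 3, 4, 5, 6, 7], the degrees are [3, 3, 3, 3, 3, 6, 3], giving D = diag(3, 3, 3, 3, 3, 6, 3) and L = D - A. Computing det(xI - L) by cofactor expansion (or equivalently via sum-over-permutations) gives x^7 - 24x^6 + 231x^5 - 1140x^4 + 3036x^3 - 4128x^2 + 2240x. The constant term is 0 because L is singular (the all-ones vector lies in its kernel). There is one zero in the spectrum, matching the 1 component.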